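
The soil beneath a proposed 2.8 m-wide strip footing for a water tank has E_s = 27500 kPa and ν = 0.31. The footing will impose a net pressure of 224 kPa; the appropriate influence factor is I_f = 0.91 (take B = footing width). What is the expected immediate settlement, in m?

S_e ≈ 0.0188 m

Immediate (elastic) settlement: S_e = q·B·(1−ν²)/E_s · I_f.
S_e = 224 × 2.8 × (1 − 0.31²) / 27500 × 0.91
    = 224 × 2.8 × 0.9039 / 27500 × 0.91
    = 0.01876 m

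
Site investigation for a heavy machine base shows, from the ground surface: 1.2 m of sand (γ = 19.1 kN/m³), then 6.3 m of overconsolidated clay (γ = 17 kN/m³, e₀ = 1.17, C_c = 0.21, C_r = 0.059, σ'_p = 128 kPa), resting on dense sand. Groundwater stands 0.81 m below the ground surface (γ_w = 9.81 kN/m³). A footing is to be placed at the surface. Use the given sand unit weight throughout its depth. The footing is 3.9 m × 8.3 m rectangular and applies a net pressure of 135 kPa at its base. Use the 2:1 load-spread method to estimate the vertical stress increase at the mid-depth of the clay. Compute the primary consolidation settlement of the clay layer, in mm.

Mid-depth of clay below the ground surface: z = 1.2 + 6.3/2 = 4.35 m.
Total vertical stress at mid-clay: σ_v = 19.1×1.2 + 17×3.15 = 76.47 kPa.
Pore pressure: u = 9.81×(4.35 − 0.81) = 34.727 kPa.
Initial effective stress: σ'_0 = σ_v − u = 76.47 − 34.727 = 41.743 kPa.
Stress increase at mid-clay by the 2:1 spreading method:
Δσ = qBL/((B+z)(L+z)) = 135×3.9×8.3/((3.9+4.35)(8.3+4.35)) = 41.873 kPa
Final effective stress: σ'_f = 41.743 + 41.873 = 83.616 kPa.
σ'_f = 83.616 ≤ σ'_p = 128 kPa, so the clay remains overconsolidated and only the recompression index applies:
S_c = C_r·H/(1+e₀)·log₁₀(σ'_f/σ'_0) = 0.059×6.3/2.17×log₁₀(83.616/41.743)
    = 0.17129 × 0.30171 = 0.05168 m

S_c ≈ 51.7 mm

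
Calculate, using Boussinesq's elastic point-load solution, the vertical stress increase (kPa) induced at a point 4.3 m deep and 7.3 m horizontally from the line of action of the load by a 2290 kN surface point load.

Boussinesq vertical stress below a point load on an elastic half-space:
Δσ_z = 3P/(2πz²) · [1 + (r/z)²]^(−5/2)
r/z = 7.3/4.3 = 1.6977; [1+(r/z)²]^(−5/2) = 0.033677.
Δσ_z = 3×2290/(2π×4.3²) × 0.033677 = 59.134 × 0.033677 = 1.991 kPa

Δσ_z ≈ 1.99 kPa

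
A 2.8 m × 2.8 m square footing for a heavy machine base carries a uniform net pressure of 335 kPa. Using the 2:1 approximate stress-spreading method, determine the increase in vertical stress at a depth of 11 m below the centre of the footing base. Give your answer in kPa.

By the 2:1 method the load spreads at 1 horizontal : 2 vertical, so at depth z the loaded area has grown by z in each plan dimension:
Δσ = qBL/((B+z)(L+z)) = 335×2.8×2.8/((2.8+11)(2.8+11)) = 13.791 kPa

Δσ_z ≈ 13.8 kPa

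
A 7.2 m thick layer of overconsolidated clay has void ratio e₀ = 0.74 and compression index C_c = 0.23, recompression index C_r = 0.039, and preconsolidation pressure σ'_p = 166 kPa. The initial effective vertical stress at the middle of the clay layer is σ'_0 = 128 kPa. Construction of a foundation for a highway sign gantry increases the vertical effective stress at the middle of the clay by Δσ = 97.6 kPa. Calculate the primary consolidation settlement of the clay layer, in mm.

S_c ≈ 145 mm

Final effective stress: σ'_f = 128 + 97.6 = 225.6 kPa.
σ'_f = 225.6 > σ'_p = 166 kPa, so the stress path crosses the preconsolidation pressure — recompression up to σ'_p, then virgin compression beyond:
S_c = H/(1+e₀)·[C_r·log₁₀(σ'_p/σ'_0) + C_c·log₁₀(σ'_f/σ'_p)]
    = 7.2/1.74 × [0.039×log₁₀(166/128) + 0.23×log₁₀(225.6/166)]
    = 4.1379 × [0.004403 + 0.030643] = 0.145 m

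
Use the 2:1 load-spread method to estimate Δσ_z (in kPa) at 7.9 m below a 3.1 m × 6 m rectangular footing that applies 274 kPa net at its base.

Δσ_z ≈ 33.3 kPa

By the 2:1 method the load spreads at 1 horizontal : 2 vertical, so at depth z the loaded area has grown by z in each plan dimension:
Δσ = qBL/((B+z)(L+z)) = 274×3.1×6/((3.1+7.9)(6+7.9)) = 33.332 kPa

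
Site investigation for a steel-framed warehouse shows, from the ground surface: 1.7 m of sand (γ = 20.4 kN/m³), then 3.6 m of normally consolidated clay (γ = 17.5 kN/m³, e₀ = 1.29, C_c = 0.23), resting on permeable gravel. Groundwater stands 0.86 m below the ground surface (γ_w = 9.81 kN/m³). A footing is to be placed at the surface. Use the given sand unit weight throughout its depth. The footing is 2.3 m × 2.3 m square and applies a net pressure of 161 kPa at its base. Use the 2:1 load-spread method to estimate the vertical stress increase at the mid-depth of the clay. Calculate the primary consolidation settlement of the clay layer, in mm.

S_c ≈ 76.6 mm

Mid-depth of clay below the ground surface: z = 1.7 + 3.6/2 = 3.5 m.
Total vertical stress at mid-clay: σ_v = 20.4×1.7 + 17.5×1.8 = 66.18 kPa.
Pore pressure: u = 9.81×(3.5 − 0.86) = 25.898 kPa.
Initial effective stress: σ'_0 = σ_v − u = 66.18 − 25.898 = 40.282 kPa.
Stress increase at mid-clay by the 2:1 spreading method:
Δσ = qBL/((B+z)(L+z)) = 161×2.3×2.3/((2.3+3.5)(2.3+3.5)) = 25.318 kPa
Final effective stress: σ'_f = σ'_0 + Δσ = 40.282 + 25.318 = 65.6 kPa.
Normally consolidated clay, so the full stress increment lies on the virgin compression line:
S_c = C_c·H/(1+e₀)·log₁₀(σ'_f/σ'_0) = 0.23×3.6/(1+1.29)×log₁₀(65.6/40.282)
    = 0.36157 × 0.21179 = 0.07658 m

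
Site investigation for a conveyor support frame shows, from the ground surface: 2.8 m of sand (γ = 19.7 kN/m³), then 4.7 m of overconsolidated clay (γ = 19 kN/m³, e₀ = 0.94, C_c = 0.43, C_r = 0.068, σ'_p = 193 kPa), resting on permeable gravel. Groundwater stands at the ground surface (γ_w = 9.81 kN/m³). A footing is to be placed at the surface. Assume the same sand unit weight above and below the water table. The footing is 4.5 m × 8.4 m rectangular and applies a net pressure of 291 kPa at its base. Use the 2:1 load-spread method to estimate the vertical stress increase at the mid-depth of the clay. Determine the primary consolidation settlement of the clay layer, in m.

S_c ≈ 0.0712 m

Mid-depth of clay below the ground surface: z = 2.8 + 4.7/2 = 5.15 m.
Total vertical stress at mid-clay: σ_v = 19.7×2.8 + 19×2.35 = 99.81 kPa.
Pore pressure: u = 9.81×(5.15 − 0) = 50.522 kPa.
Initial effective stress: σ'_0 = σ_v − u = 99.81 − 50.522 = 49.288 kPa.
Stress increase at mid-clay by the 2:1 spreading method:
Δσ = qBL/((B+z)(L+z)) = 291×4.5×8.4/((4.5+5.15)(8.4+5.15)) = 84.124 kPa
Final effective stress: σ'_f = 49.288 + 84.124 = 133.41 kPa.
σ'_f = 133.41 ≤ σ'_p = 193 kPa, so the clay remains overconsolidated and only the recompression index applies:
S_c = C_r·H/(1+e₀)·log₁₀(σ'_f/σ'_0) = 0.068×4.7/1.94×log₁₀(133.41/49.288)
    = 0.16474 × 0.43245 = 0.07124 m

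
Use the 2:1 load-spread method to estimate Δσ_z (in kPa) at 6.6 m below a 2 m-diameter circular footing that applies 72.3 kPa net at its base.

By the 2:1 method the load spreads at 1 horizontal : 2 vertical, so at depth z the loaded area has grown by z in each plan dimension:
Δσ ≈ qD²/(D+z)² = 72.3×2²/(2+6.6)² = 3.9102 kPa

Δσ_z ≈ 3.91 kPa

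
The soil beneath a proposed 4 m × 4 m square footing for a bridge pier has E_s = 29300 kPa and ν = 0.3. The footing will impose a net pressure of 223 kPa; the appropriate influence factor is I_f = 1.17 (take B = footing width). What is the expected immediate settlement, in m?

Immediate (elastic) settlement: S_e = q·B·(1−ν²)/E_s · I_f.
S_e = 223 × 4 × (1 − 0.3²) / 29300 × 1.17
    = 223 × 4 × 0.91 / 29300 × 1.17
    = 0.03241 m

S_e ≈ 0.0324 m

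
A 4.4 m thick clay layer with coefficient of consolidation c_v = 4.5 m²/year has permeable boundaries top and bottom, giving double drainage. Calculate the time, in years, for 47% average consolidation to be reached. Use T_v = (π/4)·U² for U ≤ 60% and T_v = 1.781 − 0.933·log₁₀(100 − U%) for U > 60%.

Drainage path length: H_d = H/2 = 2.2 m (double drainage).
U ≤ 60%: T_v = (π/4)·U² = (π/4)×0.47² = 0.17349.
t = T_v·H_d²/c_v = 0.17349×2.2²/4.5 = 0.1866 years.

t ≈ 0.187 years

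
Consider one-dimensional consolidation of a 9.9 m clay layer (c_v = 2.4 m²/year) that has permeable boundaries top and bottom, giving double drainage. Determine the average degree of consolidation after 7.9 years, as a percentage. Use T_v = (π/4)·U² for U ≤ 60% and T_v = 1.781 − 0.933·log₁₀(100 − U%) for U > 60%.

U ≈ 88 %

Drainage path length: H_d = H/2 = 4.95 m (double drainage).
T_v = c_v·t/H_d² = 2.4×7.9/4.95² = 0.7738.
T_v = 0.7738 corresponds to the U > 60% branch:
U = 1 − 10^((1.781 − T_v)/0.933)/100 = 0.8799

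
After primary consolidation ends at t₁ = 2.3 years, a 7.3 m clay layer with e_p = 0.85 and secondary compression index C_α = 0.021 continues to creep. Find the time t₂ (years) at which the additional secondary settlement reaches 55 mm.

S_s = C_α·H/(1+e_p)·log₁₀(t₂/t₁) ⇒ log₁₀(t₂/t₁) = S_s·(1+e_p)/(C_α·H).
log₁₀(t₂/t₁) = 0.055 × (1+0.85) / (0.021×7.3) = 0.6637
t₂ = t₁ × 10^0.6637 = 2.3 × 4.61 = 10.6 years

t₂ ≈ 10.6 years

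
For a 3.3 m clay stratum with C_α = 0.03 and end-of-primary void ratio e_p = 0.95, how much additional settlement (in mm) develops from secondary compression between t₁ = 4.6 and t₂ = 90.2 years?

S_s ≈ 65.6 mm

Secondary compression: S_s = C_α·H/(1+e_p)·log₁₀(t₂/t₁)
S_s = 0.03×3.3/(1+0.95)×log₁₀(90.2/4.6)
    = 0.05077 × 1.292 = 0.06562 m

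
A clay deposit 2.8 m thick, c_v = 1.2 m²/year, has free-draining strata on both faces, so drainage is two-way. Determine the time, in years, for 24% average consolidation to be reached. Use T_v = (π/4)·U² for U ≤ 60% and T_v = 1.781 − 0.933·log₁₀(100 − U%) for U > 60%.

t ≈ 0.0739 years

Drainage path length: H_d = H/2 = 1.4 m (double drainage).
U ≤ 60%: T_v = (π/4)·U² = (π/4)×0.24² = 0.045239.
t = T_v·H_d²/c_v = 0.045239×1.4²/1.2 = 0.07389 years.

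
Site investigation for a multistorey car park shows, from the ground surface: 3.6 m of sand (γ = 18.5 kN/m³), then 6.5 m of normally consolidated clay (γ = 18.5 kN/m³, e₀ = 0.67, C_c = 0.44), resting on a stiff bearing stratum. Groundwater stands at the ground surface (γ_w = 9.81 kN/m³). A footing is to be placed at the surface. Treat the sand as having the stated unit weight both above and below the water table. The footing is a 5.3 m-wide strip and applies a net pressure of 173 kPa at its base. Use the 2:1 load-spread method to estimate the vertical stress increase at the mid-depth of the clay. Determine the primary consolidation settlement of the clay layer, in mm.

Mid-depth of clay below the ground surface: z = 3.6 + 6.5/2 = 6.85 m.
Total vertical stress at mid-clay: σ_v = 18.5×3.6 + 18.5×3.25 = 126.73 kPa.
Pore pressure: u = 9.81×(6.85 − 0) = 67.198 kPa.
Initial effective stress: σ'_0 = σ_v − u = 126.73 − 67.198 = 59.532 kPa.
Stress increase at mid-clay by the 2:1 spreading method:
Δσ = qB/(B+z) = 173×5.3/(5.3+6.85) = 75.465 kPa
Final effective stress: σ'_f = σ'_0 + Δσ = 59.532 + 75.465 = 135 kPa.
Normally consolidated clay, so the full stress increment lies on the virgin compression line:
S_c = C_c·H/(1+e₀)·log₁₀(σ'_f/σ'_0) = 0.44×6.5/(1+0.67)×log₁₀(135/59.532)
    = 1.7126 × 0.35558 = 0.609 m

S_c ≈ 609 mm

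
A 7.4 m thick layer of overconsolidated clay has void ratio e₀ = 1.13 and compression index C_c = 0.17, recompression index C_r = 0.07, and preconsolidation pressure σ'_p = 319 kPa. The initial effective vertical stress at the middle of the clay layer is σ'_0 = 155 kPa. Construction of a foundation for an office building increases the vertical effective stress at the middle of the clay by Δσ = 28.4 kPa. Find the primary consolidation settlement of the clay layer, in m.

S_c ≈ 0.0178 m

Final effective stress: σ'_f = 155 + 28.4 = 183.4 kPa.
σ'_f = 183.4 ≤ σ'_p = 319 kPa, so the clay remains overconsolidated and only the recompression index applies:
S_c = C_r·H/(1+e₀)·log₁₀(σ'_f/σ'_0) = 0.07×7.4/2.13×log₁₀(183.4/155)
    = 0.24319 × 0.073068 = 0.01777 m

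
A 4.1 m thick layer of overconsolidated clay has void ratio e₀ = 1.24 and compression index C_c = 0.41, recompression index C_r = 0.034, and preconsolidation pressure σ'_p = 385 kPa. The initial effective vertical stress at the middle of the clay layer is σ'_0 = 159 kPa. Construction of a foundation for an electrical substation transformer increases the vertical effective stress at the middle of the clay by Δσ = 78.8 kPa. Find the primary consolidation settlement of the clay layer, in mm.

Final effective stress: σ'_f = 159 + 78.8 = 237.8 kPa.
σ'_f = 237.8 ≤ σ'_p = 385 kPa, so the clay remains overconsolidated and only the recompression index applies:
S_c = C_r·H/(1+e₀)·log₁₀(σ'_f/σ'_0) = 0.034×4.1/2.24×log₁₀(237.8/159)
    = 0.062234 × 0.17481 = 0.01088 m

S_c ≈ 10.9 mm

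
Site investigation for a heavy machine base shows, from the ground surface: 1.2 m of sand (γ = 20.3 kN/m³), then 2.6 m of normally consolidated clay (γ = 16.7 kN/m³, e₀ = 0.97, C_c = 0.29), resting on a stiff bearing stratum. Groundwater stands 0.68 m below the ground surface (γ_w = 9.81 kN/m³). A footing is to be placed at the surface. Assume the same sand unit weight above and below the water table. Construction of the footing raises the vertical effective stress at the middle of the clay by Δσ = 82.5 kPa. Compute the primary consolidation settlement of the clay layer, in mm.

Mid-depth of clay below the ground surface: z = 1.2 + 2.6/2 = 2.5 m.
Total vertical stress at mid-clay: σ_v = 20.3×1.2 + 16.7×1.3 = 46.07 kPa.
Pore pressure: u = 9.81×(2.5 − 0.68) = 17.854 kPa.
Initial effective stress: σ'_0 = σ_v − u = 46.07 − 17.854 = 28.216 kPa.
Final effective stress: σ'_f = σ'_0 + Δσ = 28.216 + 82.5 = 110.72 kPa.
Normally consolidated clay, so the full stress increment lies on the virgin compression line:
S_c = C_c·H/(1+e₀)·log₁₀(σ'_f/σ'_0) = 0.29×2.6/(1+0.97)×log₁₀(110.72/28.216)
    = 0.38274 × 0.59373 = 0.2272 m

S_c ≈ 227 mm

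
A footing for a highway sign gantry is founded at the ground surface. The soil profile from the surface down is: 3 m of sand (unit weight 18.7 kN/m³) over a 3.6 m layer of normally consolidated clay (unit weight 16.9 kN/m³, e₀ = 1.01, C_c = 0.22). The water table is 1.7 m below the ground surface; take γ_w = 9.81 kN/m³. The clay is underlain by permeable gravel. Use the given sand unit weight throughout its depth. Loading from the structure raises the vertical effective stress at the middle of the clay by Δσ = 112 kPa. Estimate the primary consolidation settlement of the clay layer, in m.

S_c ≈ 0.188 m

Mid-depth of clay below the ground surface: z = 3 + 3.6/2 = 4.8 m.
Total vertical stress at mid-clay: σ_v = 18.7×3 + 16.9×1.8 = 86.52 kPa.
Pore pressure: u = 9.81×(4.8 − 1.7) = 30.411 kPa.
Initial effective stress: σ'_0 = σ_v − u = 86.52 − 30.411 = 56.109 kPa.
Final effective stress: σ'_f = σ'_0 + Δσ = 56.109 + 112 = 168.11 kPa.
Normally consolidated clay, so the full stress increment lies on the virgin compression line:
S_c = C_c·H/(1+e₀)·log₁₀(σ'_f/σ'_0) = 0.22×3.6/(1+1.01)×log₁₀(168.11/56.109)
    = 0.39403 × 0.47656 = 0.1878 m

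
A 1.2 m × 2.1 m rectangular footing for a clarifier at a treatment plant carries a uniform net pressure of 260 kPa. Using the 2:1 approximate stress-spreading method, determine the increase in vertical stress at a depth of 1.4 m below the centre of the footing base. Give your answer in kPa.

By the 2:1 method the load spreads at 1 horizontal : 2 vertical, so at depth z the loaded area has grown by z in each plan dimension:
Δσ = qBL/((B+z)(L+z)) = 260×1.2×2.1/((1.2+1.4)(2.1+1.4)) = 72 kPa

Δσ_z ≈ 72 kPa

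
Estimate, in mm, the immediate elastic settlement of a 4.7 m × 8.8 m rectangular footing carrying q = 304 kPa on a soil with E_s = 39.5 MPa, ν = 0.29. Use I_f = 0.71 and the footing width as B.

Immediate (elastic) settlement: S_e = q·B·(1−ν²)/E_s · I_f.
E_s = 39.5 MPa = 39500 kPa.
S_e = 304 × 4.7 × (1 − 0.29²) / 39500 × 0.71
    = 304 × 4.7 × 0.9159 / 39500 × 0.71
    = 0.02352 m = 23.52 mm

S_e ≈ 23.5 mm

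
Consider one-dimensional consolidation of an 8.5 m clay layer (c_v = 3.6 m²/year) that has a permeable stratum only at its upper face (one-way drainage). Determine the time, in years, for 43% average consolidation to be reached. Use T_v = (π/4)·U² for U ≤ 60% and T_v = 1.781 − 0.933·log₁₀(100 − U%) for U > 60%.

t ≈ 2.91 years

Drainage path length: H_d = H = 8.5 m (single drainage).
U ≤ 60%: T_v = (π/4)·U² = (π/4)×0.43² = 0.14522.
t = T_v·H_d²/c_v = 0.14522×8.5²/3.6 = 2.914 years.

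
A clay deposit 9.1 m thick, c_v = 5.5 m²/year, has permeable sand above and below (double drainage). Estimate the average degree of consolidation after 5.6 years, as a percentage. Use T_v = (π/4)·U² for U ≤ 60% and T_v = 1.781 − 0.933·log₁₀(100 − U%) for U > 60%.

U ≈ 97.9 %

Drainage path length: H_d = H/2 = 4.55 m (double drainage).
T_v = c_v·t/H_d² = 5.5×5.6/4.55² = 1.4877.
T_v = 1.4877 corresponds to the U > 60% branch:
U = 1 − 10^((1.781 − T_v)/0.933)/100 = 0.9794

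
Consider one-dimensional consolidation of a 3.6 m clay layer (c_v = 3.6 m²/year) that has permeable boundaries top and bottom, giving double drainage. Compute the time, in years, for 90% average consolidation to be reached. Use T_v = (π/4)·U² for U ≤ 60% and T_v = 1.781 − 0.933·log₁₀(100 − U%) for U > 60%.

Drainage path length: H_d = H/2 = 1.8 m (double drainage).
U > 60%: T_v = 1.781 − 0.933·log₁₀(100 − 90) = 0.848.
t = T_v·H_d²/c_v = 0.848×1.8²/3.6 = 0.7632 years.

t ≈ 0.763 years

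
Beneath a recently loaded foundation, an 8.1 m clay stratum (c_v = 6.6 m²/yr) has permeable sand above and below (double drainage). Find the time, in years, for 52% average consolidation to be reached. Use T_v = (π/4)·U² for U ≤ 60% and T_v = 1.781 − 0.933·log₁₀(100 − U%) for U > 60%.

Drainage path length: H_d = H/2 = 4.05 m (double drainage).
U ≤ 60%: T_v = (π/4)·U² = (π/4)×0.52² = 0.21237.
t = T_v·H_d²/c_v = 0.21237×4.05²/6.6 = 0.5278 years.

t ≈ 0.528 years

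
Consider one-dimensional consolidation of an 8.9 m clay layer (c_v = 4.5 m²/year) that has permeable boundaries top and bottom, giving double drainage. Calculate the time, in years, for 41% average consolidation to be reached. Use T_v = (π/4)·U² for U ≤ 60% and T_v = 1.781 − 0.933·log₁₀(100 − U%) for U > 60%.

t ≈ 0.581 years

Drainage path length: H_d = H/2 = 4.45 m (double drainage).
U ≤ 60%: T_v = (π/4)·U² = (π/4)×0.41² = 0.13203.
t = T_v·H_d²/c_v = 0.13203×4.45²/4.5 = 0.581 years.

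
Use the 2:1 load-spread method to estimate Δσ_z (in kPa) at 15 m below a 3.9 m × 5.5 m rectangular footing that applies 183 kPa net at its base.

By the 2:1 method the load spreads at 1 horizontal : 2 vertical, so at depth z the loaded area has grown by z in each plan dimension:
Δσ = qBL/((B+z)(L+z)) = 183×3.9×5.5/((3.9+15)(5.5+15)) = 10.131 kPa

Δσ_z ≈ 10.1 kPa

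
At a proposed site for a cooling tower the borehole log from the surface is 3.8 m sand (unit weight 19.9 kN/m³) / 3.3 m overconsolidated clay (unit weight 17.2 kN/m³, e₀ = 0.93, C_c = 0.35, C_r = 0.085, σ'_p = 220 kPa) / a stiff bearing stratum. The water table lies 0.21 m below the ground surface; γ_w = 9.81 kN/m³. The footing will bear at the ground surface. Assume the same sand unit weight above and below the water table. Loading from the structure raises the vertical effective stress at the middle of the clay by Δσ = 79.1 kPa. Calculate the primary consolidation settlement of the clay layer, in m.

S_c ≈ 0.0579 m

Mid-depth of clay below the ground surface: z = 3.8 + 3.3/2 = 5.45 m.
Total vertical stress at mid-clay: σ_v = 19.9×3.8 + 17.2×1.65 = 104 kPa.
Pore pressure: u = 9.81×(5.45 − 0.21) = 51.404 kPa.
Initial effective stress: σ'_0 = σ_v − u = 104 − 51.404 = 52.596 kPa.
Final effective stress: σ'_f = 52.596 + 79.1 = 131.7 kPa.
σ'_f = 131.7 ≤ σ'_p = 220 kPa, so the clay remains overconsolidated and only the recompression index applies:
S_c = C_r·H/(1+e₀)·log₁₀(σ'_f/σ'_0) = 0.085×3.3/1.93×log₁₀(131.7/52.596)
    = 0.14533 × 0.39863 = 0.05793 m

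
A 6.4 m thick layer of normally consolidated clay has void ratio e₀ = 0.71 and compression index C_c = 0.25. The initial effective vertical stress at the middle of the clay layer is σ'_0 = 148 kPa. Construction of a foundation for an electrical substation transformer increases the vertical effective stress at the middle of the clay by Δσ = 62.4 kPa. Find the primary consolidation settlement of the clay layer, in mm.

S_c ≈ 143 mm

Final effective stress: σ'_f = σ'_0 + Δσ = 148 + 62.4 = 210.4 kPa.
Normally consolidated clay, so the full stress increment lies on the virgin compression line:
S_c = C_c·H/(1+e₀)·log₁₀(σ'_f/σ'_0) = 0.25×6.4/(1+0.71)×log₁₀(210.4/148)
    = 0.93567 × 0.15278 = 0.143 m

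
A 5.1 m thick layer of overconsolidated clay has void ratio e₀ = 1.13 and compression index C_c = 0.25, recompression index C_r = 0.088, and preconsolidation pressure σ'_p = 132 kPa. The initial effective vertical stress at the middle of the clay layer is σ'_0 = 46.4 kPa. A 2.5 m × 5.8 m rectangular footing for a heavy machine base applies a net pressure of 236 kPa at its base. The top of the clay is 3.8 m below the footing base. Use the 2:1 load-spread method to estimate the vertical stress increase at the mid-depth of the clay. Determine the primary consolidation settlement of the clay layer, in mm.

Mid-depth of clay below the footing base: z = 3.8 + 5.1/2 = 6.35 m.
Stress increase at mid-clay by the 2:1 spreading method:
Δσ = qBL/((B+z)(L+z)) = 236×2.5×5.8/((2.5+6.35)(5.8+6.35)) = 31.824 kPa
Final effective stress: σ'_f = 46.4 + 31.824 = 78.224 kPa.
σ'_f = 78.224 ≤ σ'_p = 132 kPa, so the clay remains overconsolidated and only the recompression index applies:
S_c = C_r·H/(1+e₀)·log₁₀(σ'_f/σ'_0) = 0.088×5.1/2.13×log₁₀(78.224/46.4)
    = 0.21071 × 0.22682 = 0.04779 m

S_c ≈ 47.8 mm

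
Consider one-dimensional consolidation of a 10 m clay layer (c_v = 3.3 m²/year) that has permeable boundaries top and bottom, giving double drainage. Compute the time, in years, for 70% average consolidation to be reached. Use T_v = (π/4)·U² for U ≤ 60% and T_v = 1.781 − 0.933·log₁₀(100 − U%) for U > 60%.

t ≈ 3.05 years

Drainage path length: H_d = H/2 = 5 m (double drainage).
U > 60%: T_v = 1.781 − 0.933·log₁₀(100 − 70) = 0.40285.
t = T_v·H_d²/c_v = 0.40285×5²/3.3 = 3.052 years.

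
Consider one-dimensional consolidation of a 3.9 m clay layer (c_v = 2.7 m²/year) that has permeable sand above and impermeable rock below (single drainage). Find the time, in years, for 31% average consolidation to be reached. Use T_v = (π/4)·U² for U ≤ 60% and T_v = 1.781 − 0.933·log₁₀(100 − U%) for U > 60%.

Drainage path length: H_d = H = 3.9 m (single drainage).
U ≤ 60%: T_v = (π/4)·U² = (π/4)×0.31² = 0.075477.
t = T_v·H_d²/c_v = 0.075477×3.9²/2.7 = 0.4252 years.

t ≈ 0.425 years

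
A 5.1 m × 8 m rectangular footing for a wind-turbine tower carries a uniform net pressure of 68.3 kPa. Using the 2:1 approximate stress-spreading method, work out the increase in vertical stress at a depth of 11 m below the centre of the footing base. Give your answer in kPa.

By the 2:1 method the load spreads at 1 horizontal : 2 vertical, so at depth z the loaded area has grown by z in each plan dimension:
Δσ = qBL/((B+z)(L+z)) = 68.3×5.1×8/((5.1+11)(8+11)) = 9.1096 kPa

Δσ_z ≈ 9.11 kPa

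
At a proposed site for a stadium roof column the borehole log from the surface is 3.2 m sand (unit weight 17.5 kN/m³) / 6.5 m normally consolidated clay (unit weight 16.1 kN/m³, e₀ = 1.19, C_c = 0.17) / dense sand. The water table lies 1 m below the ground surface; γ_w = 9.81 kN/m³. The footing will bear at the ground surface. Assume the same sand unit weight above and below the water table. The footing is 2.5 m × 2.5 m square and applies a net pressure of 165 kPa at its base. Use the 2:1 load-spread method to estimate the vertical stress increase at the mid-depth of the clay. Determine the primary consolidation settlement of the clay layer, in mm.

Mid-depth of clay below the ground surface: z = 3.2 + 6.5/2 = 6.45 m.
Total vertical stress at mid-clay: σ_v = 17.5×3.2 + 16.1×3.25 = 108.33 kPa.
Pore pressure: u = 9.81×(6.45 − 1) = 53.465 kPa.
Initial effective stress: σ'_0 = σ_v − u = 108.33 − 53.465 = 54.865 kPa.
Stress increase at mid-clay by the 2:1 spreading method:
Δσ = qBL/((B+z)(L+z)) = 165×2.5×2.5/((2.5+6.45)(2.5+6.45)) = 12.874 kPa
Final effective stress: σ'_f = σ'_0 + Δσ = 54.865 + 12.874 = 67.739 kPa.
Normally consolidated clay, so the full stress increment lies on the virgin compression line:
S_c = C_c·H/(1+e₀)·log₁₀(σ'_f/σ'_0) = 0.17×6.5/(1+1.19)×log₁₀(67.739/54.865)
    = 0.50457 × 0.091543 = 0.04619 m

S_c ≈ 46.2 mm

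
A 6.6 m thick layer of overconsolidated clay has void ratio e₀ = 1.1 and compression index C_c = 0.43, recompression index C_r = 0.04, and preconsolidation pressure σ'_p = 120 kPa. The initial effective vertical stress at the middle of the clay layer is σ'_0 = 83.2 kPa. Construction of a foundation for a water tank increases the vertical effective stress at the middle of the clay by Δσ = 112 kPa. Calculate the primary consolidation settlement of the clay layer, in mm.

S_c ≈ 306 mm

Final effective stress: σ'_f = 83.2 + 112 = 195.2 kPa.
σ'_f = 195.2 > σ'_p = 120 kPa, so the stress path crosses the preconsolidation pressure — recompression up to σ'_p, then virgin compression beyond:
S_c = H/(1+e₀)·[C_r·log₁₀(σ'_p/σ'_0) + C_c·log₁₀(σ'_f/σ'_p)]
    = 6.6/2.1 × [0.04×log₁₀(120/83.2) + 0.43×log₁₀(195.2/120)]
    = 3.1429 × [0.0063623 + 0.090858] = 0.3056 m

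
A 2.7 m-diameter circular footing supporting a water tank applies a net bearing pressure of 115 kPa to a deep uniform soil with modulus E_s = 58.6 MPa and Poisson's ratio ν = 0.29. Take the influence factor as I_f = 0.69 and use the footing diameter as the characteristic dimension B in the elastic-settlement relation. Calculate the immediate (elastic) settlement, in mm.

Immediate (elastic) settlement: S_e = q·B·(1−ν²)/E_s · I_f.
E_s = 58.6 MPa = 58600 kPa.
S_e = 115 × 2.7 × (1 − 0.29²) / 58600 × 0.69
    = 115 × 2.7 × 0.9159 / 58600 × 0.69
    = 0.003349 m = 3.349 mm

S_e ≈ 3.35 mm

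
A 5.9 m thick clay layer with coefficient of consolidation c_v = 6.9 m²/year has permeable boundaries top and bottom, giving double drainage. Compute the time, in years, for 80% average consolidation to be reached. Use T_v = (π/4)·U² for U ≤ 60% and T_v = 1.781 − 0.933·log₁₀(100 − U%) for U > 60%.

t ≈ 0.715 years

Drainage path length: H_d = H/2 = 2.95 m (double drainage).
U > 60%: T_v = 1.781 − 0.933·log₁₀(100 − 80) = 0.56714.
t = T_v·H_d²/c_v = 0.56714×2.95²/6.9 = 0.7153 years.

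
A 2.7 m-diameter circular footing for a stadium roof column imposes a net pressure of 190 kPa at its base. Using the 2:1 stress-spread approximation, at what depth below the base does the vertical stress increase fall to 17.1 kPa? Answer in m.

z ≈ 6.3 m

2:1 spreading — at depth z the loaded area has grown by z in each plan dimension:
qD²/(D+z)² = Δσ_z ⇒ z = D(√(q/Δσ_z) − 1) = 2.7×(√(190/17.1) − 1) = 6.3 m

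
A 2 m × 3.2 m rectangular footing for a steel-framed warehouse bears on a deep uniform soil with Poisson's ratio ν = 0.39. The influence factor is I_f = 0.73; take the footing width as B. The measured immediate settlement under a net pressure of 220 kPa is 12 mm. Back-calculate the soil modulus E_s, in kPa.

E_s ≈ 22700 kPa

S_e = q·B·(1−ν²)/E_s · I_f  ⇒  E_s = q·B·(1−ν²)·I_f / S_e.
E_s = 220 × 2 × 0.8479 × 0.73 / 0.012 = 22700 kPa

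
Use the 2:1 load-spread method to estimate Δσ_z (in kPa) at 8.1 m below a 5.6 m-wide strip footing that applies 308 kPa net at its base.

By the 2:1 method the load spreads at 1 horizontal : 2 vertical, so at depth z the loaded area has grown by z in each plan dimension:
Δσ = qB/(B+z) = 308×5.6/(5.6+8.1) = 125.9 kPa

Δσ_z ≈ 126 kPa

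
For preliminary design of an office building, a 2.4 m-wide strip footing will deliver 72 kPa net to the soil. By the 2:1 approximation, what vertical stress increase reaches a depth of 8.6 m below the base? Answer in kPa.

By the 2:1 method the load spreads at 1 horizontal : 2 vertical, so at depth z the loaded area has grown by z in each plan dimension:
Δσ = qB/(B+z) = 72×2.4/(2.4+8.6) = 15.709 kPa

Δσ_z ≈ 15.7 kPa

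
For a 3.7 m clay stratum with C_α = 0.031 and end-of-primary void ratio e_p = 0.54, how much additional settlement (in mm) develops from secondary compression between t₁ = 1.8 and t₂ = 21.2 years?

Secondary compression: S_s = C_α·H/(1+e_p)·log₁₀(t₂/t₁)
S_s = 0.031×3.7/(1+0.54)×log₁₀(21.2/1.8)
    = 0.07448 × 1.071 = 0.07977 m

S_s ≈ 79.8 mm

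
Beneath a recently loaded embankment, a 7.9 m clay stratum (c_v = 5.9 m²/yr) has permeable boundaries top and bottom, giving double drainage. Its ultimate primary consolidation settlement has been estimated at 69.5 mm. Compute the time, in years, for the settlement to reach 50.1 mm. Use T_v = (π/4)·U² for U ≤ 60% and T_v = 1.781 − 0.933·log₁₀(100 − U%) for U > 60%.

t ≈ 1.14 years

Drainage path length: H_d = H/2 = 3.95 m (double drainage).
U = S(t)/S_ult = 50.1/69.5 = 0.7209.
U > 60%: T_v = 1.781 − 0.933·log₁₀(100 − 72.086) = 0.43205.
t = T_v·H_d²/c_v = 0.43205×3.95²/5.9 = 1.143 years.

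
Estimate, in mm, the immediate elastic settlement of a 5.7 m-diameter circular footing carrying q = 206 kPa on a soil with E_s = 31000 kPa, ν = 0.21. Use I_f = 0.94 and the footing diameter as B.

S_e ≈ 34 mm

Immediate (elastic) settlement: S_e = q·B·(1−ν²)/E_s · I_f.
S_e = 206 × 5.7 × (1 − 0.21²) / 31000 × 0.94
    = 206 × 5.7 × 0.9559 / 31000 × 0.94
    = 0.03403 m = 34.03 mm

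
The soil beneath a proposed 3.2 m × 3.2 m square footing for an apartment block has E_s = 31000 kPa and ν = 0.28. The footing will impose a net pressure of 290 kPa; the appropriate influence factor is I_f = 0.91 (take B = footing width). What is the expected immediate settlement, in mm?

S_e ≈ 25.1 mm

Immediate (elastic) settlement: S_e = q·B·(1−ν²)/E_s · I_f.
S_e = 290 × 3.2 × (1 − 0.28²) / 31000 × 0.91
    = 290 × 3.2 × 0.9216 / 31000 × 0.91
    = 0.02511 m = 25.11 mm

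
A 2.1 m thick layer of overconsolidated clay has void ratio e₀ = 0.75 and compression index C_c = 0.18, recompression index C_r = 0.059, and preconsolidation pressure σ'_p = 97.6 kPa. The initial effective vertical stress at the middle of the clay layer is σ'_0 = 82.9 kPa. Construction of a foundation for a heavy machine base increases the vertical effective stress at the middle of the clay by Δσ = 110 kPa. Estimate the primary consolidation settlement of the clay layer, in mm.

S_c ≈ 68.9 mm

Final effective stress: σ'_f = 82.9 + 110 = 192.9 kPa.
σ'_f = 192.9 > σ'_p = 97.6 kPa, so the stress path crosses the preconsolidation pressure — recompression up to σ'_p, then virgin compression beyond:
S_c = H/(1+e₀)·[C_r·log₁₀(σ'_p/σ'_0) + C_c·log₁₀(σ'_f/σ'_p)]
    = 2.1/1.75 × [0.059×log₁₀(97.6/82.9) + 0.18×log₁₀(192.9/97.6)]
    = 1.2 × [0.0041828 + 0.053259] = 0.06893 m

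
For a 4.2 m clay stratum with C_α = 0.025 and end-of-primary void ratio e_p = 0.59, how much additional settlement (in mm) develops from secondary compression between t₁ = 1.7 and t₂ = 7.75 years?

S_s ≈ 43.5 mm

Secondary compression: S_s = C_α·H/(1+e_p)·log₁₀(t₂/t₁)
S_s = 0.025×4.2/(1+0.59)×log₁₀(7.75/1.7)
    = 0.06604 × 0.6589 = 0.04351 m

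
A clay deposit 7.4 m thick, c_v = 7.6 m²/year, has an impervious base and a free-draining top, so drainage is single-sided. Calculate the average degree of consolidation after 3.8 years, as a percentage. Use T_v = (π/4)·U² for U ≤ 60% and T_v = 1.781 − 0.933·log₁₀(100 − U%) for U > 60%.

U ≈ 77.9 %

Drainage path length: H_d = H = 7.4 m (single drainage).
T_v = c_v·t/H_d² = 7.6×3.8/7.4² = 0.52739.
T_v = 0.52739 corresponds to the U > 60% branch:
U = 1 − 10^((1.781 − T_v)/0.933)/100 = 0.7794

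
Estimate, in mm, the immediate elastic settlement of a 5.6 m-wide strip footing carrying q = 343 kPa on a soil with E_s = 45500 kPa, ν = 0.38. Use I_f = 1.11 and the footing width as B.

S_e ≈ 40.1 mm

Immediate (elastic) settlement: S_e = q·B·(1−ν²)/E_s · I_f.
S_e = 343 × 5.6 × (1 − 0.38²) / 45500 × 1.11
    = 343 × 5.6 × 0.8556 / 45500 × 1.11
    = 0.04009 m = 40.09 mm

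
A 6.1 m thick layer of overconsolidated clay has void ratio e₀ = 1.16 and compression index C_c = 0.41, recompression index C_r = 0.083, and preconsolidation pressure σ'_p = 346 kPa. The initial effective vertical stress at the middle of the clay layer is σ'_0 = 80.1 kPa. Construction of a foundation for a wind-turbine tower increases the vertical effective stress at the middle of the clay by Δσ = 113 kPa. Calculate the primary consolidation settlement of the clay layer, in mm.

Final effective stress: σ'_f = 80.1 + 113 = 193.1 kPa.
σ'_f = 193.1 ≤ σ'_p = 346 kPa, so the clay remains overconsolidated and only the recompression index applies:
S_c = C_r·H/(1+e₀)·log₁₀(σ'_f/σ'_0) = 0.083×6.1/2.16×log₁₀(193.1/80.1)
    = 0.2344 × 0.38215 = 0.08958 m

S_c ≈ 89.6 mm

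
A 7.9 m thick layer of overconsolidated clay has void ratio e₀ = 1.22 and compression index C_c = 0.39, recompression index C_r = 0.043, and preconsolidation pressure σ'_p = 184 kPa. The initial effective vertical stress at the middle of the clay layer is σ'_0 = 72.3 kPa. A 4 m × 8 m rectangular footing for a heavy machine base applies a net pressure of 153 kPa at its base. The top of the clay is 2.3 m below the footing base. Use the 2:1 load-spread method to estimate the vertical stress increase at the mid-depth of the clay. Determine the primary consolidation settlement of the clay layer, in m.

S_c ≈ 0.0253 m

Mid-depth of clay below the footing base: z = 2.3 + 7.9/2 = 6.25 m.
Stress increase at mid-clay by the 2:1 spreading method:
Δσ = qBL/((B+z)(L+z)) = 153×4×8/((4+6.25)(8+6.25)) = 33.52 kPa
Final effective stress: σ'_f = 72.3 + 33.52 = 105.82 kPa.
σ'_f = 105.82 ≤ σ'_p = 184 kPa, so the clay remains overconsolidated and only the recompression index applies:
S_c = C_r·H/(1+e₀)·log₁₀(σ'_f/σ'_0) = 0.043×7.9/2.22×log₁₀(105.82/72.3)
    = 0.15302 × 0.16543 = 0.02531 m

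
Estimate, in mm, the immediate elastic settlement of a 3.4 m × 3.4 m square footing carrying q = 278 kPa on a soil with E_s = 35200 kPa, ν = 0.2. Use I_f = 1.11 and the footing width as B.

S_e ≈ 28.6 mm

Immediate (elastic) settlement: S_e = q·B·(1−ν²)/E_s · I_f.
S_e = 278 × 3.4 × (1 − 0.2²) / 35200 × 1.11
    = 278 × 3.4 × 0.96 / 35200 × 1.11
    = 0.02861 m = 28.61 mm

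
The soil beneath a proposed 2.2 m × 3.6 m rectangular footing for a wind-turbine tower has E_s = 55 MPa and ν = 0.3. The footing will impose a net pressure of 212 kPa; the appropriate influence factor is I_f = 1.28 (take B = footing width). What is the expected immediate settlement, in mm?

S_e ≈ 9.88 mm

Immediate (elastic) settlement: S_e = q·B·(1−ν²)/E_s · I_f.
E_s = 55 MPa = 55000 kPa.
S_e = 212 × 2.2 × (1 − 0.3²) / 55000 × 1.28
    = 212 × 2.2 × 0.91 / 55000 × 1.28
    = 0.009878 m = 9.878 mm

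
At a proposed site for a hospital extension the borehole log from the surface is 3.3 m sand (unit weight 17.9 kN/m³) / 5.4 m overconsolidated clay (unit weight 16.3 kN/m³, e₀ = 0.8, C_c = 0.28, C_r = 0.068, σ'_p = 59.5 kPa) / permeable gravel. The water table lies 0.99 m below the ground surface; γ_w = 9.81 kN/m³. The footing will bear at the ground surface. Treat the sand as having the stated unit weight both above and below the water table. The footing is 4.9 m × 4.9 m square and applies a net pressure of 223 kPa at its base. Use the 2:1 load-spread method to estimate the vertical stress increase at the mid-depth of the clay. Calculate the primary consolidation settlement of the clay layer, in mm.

S_c ≈ 194 mm

Mid-depth of clay below the ground surface: z = 3.3 + 5.4/2 = 6 m.
Total vertical stress at mid-clay: σ_v = 17.9×3.3 + 16.3×2.7 = 103.08 kPa.
Pore pressure: u = 9.81×(6 − 0.99) = 49.148 kPa.
Initial effective stress: σ'_0 = σ_v − u = 103.08 − 49.148 = 53.932 kPa.
Stress increase at mid-clay by the 2:1 spreading method:
Δσ = qBL/((B+z)(L+z)) = 223×4.9×4.9/((4.9+6)(4.9+6)) = 45.065 kPa
Final effective stress: σ'_f = 53.932 + 45.065 = 98.997 kPa.
σ'_f = 98.997 > σ'_p = 59.5 kPa, so the stress path crosses the preconsolidation pressure — recompression up to σ'_p, then virgin compression beyond:
S_c = H/(1+e₀)·[C_r·log₁₀(σ'_p/σ'_0) + C_c·log₁₀(σ'_f/σ'_p)]
    = 5.4/1.8 × [0.068×log₁₀(59.5/53.932) + 0.28×log₁₀(98.997/59.5)]
    = 3 × [0.0029016 + 0.061909] = 0.1944 m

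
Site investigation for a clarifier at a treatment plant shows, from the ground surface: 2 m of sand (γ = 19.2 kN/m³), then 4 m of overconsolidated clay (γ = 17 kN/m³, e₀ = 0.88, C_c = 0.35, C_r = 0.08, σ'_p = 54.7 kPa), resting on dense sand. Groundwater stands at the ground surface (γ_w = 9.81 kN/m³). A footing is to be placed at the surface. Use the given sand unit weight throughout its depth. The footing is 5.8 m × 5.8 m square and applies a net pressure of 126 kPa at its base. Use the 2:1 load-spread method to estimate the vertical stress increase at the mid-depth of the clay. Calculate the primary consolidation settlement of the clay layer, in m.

S_c ≈ 0.149 m

Mid-depth of clay below the ground surface: z = 2 + 4/2 = 4 m.
Total vertical stress at mid-clay: σ_v = 19.2×2 + 17×2 = 72.4 kPa.
Pore pressure: u = 9.81×(4 − 0) = 39.24 kPa.
Initial effective stress: σ'_0 = σ_v − u = 72.4 − 39.24 = 33.16 kPa.
Stress increase at mid-clay by the 2:1 spreading method:
Δσ = qBL/((B+z)(L+z)) = 126×5.8×5.8/((5.8+4)(5.8+4)) = 44.134 kPa
Final effective stress: σ'_f = 33.16 + 44.134 = 77.294 kPa.
σ'_f = 77.294 > σ'_p = 54.7 kPa, so the stress path crosses the preconsolidation pressure — recompression up to σ'_p, then virgin compression beyond:
S_c = H/(1+e₀)·[C_r·log₁₀(σ'_p/σ'_0) + C_c·log₁₀(σ'_f/σ'_p)]
    = 4/1.88 × [0.08×log₁₀(54.7/33.16) + 0.35×log₁₀(77.294/54.7)]
    = 2.1277 × [0.01739 + 0.052555] = 0.1488 m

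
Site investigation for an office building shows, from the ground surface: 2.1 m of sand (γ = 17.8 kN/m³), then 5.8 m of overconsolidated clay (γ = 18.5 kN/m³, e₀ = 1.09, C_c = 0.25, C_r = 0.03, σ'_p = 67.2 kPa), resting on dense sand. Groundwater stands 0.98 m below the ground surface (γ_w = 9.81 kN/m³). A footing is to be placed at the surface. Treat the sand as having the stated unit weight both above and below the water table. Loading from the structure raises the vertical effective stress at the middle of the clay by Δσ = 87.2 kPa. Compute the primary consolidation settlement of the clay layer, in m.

S_c ≈ 0.228 m

Mid-depth of clay below the ground surface: z = 2.1 + 5.8/2 = 5 m.
Total vertical stress at mid-clay: σ_v = 17.8×2.1 + 18.5×2.9 = 91.03 kPa.
Pore pressure: u = 9.81×(5 − 0.98) = 39.436 kPa.
Initial effective stress: σ'_0 = σ_v − u = 91.03 − 39.436 = 51.594 kPa.
Final effective stress: σ'_f = 51.594 + 87.2 = 138.79 kPa.
σ'_f = 138.79 > σ'_p = 67.2 kPa, so the stress path crosses the preconsolidation pressure — recompression up to σ'_p, then virgin compression beyond:
S_c = H/(1+e₀)·[C_r·log₁₀(σ'_p/σ'_0) + C_c·log₁₀(σ'_f/σ'_p)]
    = 5.8/2.09 × [0.03×log₁₀(67.2/51.594) + 0.25×log₁₀(138.79/67.2)]
    = 2.7751 × [0.0034431 + 0.078747] = 0.2281 m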